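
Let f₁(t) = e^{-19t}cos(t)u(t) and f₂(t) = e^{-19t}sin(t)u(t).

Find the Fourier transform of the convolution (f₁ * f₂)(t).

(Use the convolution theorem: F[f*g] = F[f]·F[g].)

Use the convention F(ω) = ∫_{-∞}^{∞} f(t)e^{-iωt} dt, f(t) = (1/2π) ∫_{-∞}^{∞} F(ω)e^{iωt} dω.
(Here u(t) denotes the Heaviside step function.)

F[f₁*f₂](ω) = \frac{i \omega + 19}{\left(\left(i \omega + 19\right)^{2} + 1\right)^{2}}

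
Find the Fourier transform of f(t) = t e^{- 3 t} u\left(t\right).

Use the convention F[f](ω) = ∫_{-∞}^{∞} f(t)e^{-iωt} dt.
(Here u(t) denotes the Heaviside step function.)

F(ω) = \frac{1}{\left(i \omega + 3\right)^{2}}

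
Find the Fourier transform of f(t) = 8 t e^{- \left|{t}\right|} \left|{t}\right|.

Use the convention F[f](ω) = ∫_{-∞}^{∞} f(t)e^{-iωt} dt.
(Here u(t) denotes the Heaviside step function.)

F(ω) = \frac{32 i \omega \left(\omega^{2} - 3\right)}{\left(\omega^{2} + 1\right)^{3}}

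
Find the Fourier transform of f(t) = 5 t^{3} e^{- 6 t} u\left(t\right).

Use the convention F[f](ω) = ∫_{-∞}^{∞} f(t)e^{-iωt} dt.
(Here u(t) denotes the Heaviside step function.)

F(ω) = \frac{30}{\left(i \omega + 6\right)^{4}}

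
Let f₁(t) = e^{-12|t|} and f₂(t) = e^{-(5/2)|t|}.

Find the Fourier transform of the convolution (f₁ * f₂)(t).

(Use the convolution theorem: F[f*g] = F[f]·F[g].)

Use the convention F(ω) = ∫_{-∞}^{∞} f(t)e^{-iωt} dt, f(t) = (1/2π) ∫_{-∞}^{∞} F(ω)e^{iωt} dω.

F[f₁*f₂](ω) = \frac{480}{\left(\omega^{2} + 144\right) \left(4 \omega^{2} + 25\right)}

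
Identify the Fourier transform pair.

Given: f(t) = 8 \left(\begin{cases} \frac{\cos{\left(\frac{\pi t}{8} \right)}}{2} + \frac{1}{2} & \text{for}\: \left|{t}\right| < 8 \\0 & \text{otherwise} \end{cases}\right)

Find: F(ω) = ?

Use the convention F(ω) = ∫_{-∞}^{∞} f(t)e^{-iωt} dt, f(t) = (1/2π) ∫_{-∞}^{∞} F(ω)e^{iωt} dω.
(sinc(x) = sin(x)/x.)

F(ω) = - \frac{64 \pi^{2} \operatorname{sinc}{\left(8 \omega \right)}}{64 \omega^{2} - \pi^{2}}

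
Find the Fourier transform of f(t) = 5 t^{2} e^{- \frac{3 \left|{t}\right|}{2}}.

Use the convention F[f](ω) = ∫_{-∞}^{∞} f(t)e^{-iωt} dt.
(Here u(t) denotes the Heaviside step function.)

F(ω) = \frac{1440 \left(3 - 4 \omega^{2}\right)}{\left(4 \omega^{2} + 9\right)^{3}}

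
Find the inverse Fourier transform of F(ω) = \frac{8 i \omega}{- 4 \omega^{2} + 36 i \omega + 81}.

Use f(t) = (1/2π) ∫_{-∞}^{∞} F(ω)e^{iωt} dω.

f(t) = 2 \left(1 - \frac{9 t}{2}\right) e^{- \frac{9 t}{2}} u\left(t\right)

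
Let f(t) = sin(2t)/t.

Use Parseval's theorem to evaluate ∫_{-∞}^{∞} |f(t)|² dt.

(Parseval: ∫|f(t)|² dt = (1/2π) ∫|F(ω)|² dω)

∫|f(t)|² dt = 2 \pi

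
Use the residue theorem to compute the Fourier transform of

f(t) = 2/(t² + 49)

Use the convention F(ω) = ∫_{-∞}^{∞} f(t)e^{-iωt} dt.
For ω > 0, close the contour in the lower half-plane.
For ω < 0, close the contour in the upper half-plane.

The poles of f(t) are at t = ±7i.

Let g(z) = f(z)e^{-iωz}; for large |z| the factor e^{-iωz} decays in the lower half-plane when ω > 0 and in the upper half-plane when ω < 0.

Case ω > 0 (lower half-plane, clockwise contour ⇒ F(ω) = -2πi·ΣRes):
  Res_{z = - 7 i} g(z) = \frac{i e^{- 7 \omega}}{7}
  F(ω) = -2πi·ΣRes = \frac{2 \pi e^{- 7 \omega}}{7}

Case ω < 0 (upper half-plane, counterclockwise contour ⇒ F(ω) = +2πi·ΣRes):
  Res_{z = 7 i} g(z) = - \frac{i e^{7 \omega}}{7}
  F(ω) = 2πi·ΣRes = \frac{2 \pi e^{7 \omega}}{7}

Both cases combine into a single formula in |ω|:

F(ω) = \frac{2 \pi e^{- 7 \left|{\omega}\right|}}{7}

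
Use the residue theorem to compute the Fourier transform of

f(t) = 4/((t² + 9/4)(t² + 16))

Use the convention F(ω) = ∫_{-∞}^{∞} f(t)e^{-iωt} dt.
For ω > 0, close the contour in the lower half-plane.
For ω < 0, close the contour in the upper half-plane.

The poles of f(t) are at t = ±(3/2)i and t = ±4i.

Let g(z) = f(z)e^{-iωz}; for large |z| the factor e^{-iωz} decays in the lower half-plane when ω > 0 and in the upper half-plane when ω < 0.

Case ω > 0 (lower half-plane, clockwise contour ⇒ F(ω) = -2πi·ΣRes):
  Res_{z = - \frac{3 i}{2}} g(z) = \frac{16 i e^{- \frac{3 \omega}{2}}}{165}
  Res_{z = - 4 i} g(z) = - \frac{2 i e^{- 4 \omega}}{55}
  F(ω) = -2πi·ΣRes = - \frac{4 \pi e^{- 4 \omega}}{55} + \frac{32 \pi e^{- \frac{3 \omega}{2}}}{165}

Case ω < 0 (upper half-plane, counterclockwise contour ⇒ F(ω) = +2πi·ΣRes):
  Res_{z = \frac{3 i}{2}} g(z) = - \frac{16 i e^{\frac{3 \omega}{2}}}{165}
  Res_{z = 4 i} g(z) = \frac{2 i e^{4 \omega}}{55}
  F(ω) = 2πi·ΣRes = \frac{4 \pi \left(8 e^{\frac{3 \omega}{2}} - 3 e^{4 \omega}\right)}{165}

Both cases combine into a single formula in |ω|:

F(ω) = - \frac{4 \pi e^{- 4 \left|{\omega}\right|}}{55} + \frac{32 \pi e^{- \frac{3 \left|{\omega}\right|}{2}}}{165}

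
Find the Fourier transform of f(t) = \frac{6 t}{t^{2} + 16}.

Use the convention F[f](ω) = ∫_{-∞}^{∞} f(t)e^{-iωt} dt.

F(ω) = - 6 i \pi e^{- 4 \left|{\omega}\right|} \operatorname{sign}{\left(\omega \right)}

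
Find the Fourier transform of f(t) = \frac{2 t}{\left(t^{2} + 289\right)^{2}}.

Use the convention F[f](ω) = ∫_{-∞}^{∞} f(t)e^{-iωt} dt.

F(ω) = - \frac{i \pi \omega e^{- 17 \left|{\omega}\right|}}{17}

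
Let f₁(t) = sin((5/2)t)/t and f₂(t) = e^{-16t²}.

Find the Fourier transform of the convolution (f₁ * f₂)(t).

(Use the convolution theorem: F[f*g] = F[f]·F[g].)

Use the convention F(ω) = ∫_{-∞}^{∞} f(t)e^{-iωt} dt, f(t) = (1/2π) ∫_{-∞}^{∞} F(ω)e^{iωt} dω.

F[f₁*f₂](ω) = \begin{cases} \frac{\pi^{\frac{3}{2}} e^{- \frac{\omega^{2}}{64}}}{4} & \text{for}\: \omega > - \frac{5}{2} \wedge \omega < \frac{5}{2} \\0 & \text{otherwise} \end{cases}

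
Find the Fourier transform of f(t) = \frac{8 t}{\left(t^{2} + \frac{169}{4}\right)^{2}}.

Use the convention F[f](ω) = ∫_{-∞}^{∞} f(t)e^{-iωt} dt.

F(ω) = - \frac{8 i \pi \omega e^{- \frac{13 \left|{\omega}\right|}{2}}}{13}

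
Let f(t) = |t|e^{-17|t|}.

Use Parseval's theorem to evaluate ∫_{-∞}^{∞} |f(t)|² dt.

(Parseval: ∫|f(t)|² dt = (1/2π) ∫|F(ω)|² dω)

∫|f(t)|² dt = \frac{1}{9826}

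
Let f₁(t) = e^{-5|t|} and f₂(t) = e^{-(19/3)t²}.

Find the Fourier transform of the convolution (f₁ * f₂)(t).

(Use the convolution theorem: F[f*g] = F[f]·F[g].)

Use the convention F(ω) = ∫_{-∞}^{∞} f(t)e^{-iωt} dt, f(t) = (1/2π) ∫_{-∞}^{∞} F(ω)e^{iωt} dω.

F[f₁*f₂](ω) = \frac{10 \sqrt{57} \sqrt{\pi} e^{- \frac{3 \omega^{2}}{76}}}{19 \left(\omega^{2} + 25\right)}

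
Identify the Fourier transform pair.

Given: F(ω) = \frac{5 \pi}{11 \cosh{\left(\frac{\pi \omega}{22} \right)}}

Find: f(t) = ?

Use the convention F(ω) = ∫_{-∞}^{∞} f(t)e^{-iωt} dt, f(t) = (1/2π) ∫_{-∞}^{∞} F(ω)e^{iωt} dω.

f(t) = \frac{5}{\cosh{\left(11 t \right)}}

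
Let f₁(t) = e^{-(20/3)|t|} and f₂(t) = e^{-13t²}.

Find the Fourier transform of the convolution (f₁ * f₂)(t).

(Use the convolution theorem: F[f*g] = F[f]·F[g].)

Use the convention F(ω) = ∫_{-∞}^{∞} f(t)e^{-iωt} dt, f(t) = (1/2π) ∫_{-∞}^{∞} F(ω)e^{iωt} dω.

F[f₁*f₂](ω) = \frac{120 \sqrt{13} \sqrt{\pi} e^{- \frac{\omega^{2}}{52}}}{13 \left(9 \omega^{2} + 400\right)}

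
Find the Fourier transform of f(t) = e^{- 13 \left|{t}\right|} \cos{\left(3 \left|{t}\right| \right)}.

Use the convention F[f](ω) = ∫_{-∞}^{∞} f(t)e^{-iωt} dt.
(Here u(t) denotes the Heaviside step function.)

F(ω) = \frac{26 \left(\omega^{2} + 178\right)}{\omega^{4} + 320 \omega^{2} + 31684}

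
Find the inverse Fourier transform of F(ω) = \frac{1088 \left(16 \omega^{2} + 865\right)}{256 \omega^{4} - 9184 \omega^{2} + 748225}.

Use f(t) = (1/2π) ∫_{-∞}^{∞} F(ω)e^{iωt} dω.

f(t) = 8 e^{- \frac{17 \left|{t}\right|}{4}} \cos{\left(6 \left|{t}\right| \right)}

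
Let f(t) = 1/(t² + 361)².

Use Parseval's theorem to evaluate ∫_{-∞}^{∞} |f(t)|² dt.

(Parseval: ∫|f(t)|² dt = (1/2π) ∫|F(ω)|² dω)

∫|f(t)|² dt = \frac{5 \pi}{14301947824}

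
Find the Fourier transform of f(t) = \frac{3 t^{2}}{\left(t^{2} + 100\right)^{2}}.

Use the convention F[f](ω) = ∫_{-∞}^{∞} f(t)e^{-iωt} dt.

F(ω) = \frac{3 \pi \left(1 - 10 \left|{\omega}\right|\right) e^{- 10 \left|{\omega}\right|}}{20}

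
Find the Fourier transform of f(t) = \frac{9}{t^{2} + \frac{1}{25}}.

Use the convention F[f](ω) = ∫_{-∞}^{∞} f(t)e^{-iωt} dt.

F(ω) = 45 \pi e^{- \frac{\left|{\omega}\right|}{5}}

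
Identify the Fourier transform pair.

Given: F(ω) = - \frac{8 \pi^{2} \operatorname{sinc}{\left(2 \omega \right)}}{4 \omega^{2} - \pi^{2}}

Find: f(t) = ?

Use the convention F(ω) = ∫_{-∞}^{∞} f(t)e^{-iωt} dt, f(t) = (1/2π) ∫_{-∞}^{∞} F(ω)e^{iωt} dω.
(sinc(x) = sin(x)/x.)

f(t) = 4 \left(\begin{cases} \frac{\cos{\left(\frac{\pi t}{2} \right)}}{2} + \frac{1}{2} & \text{for}\: \left|{t}\right| < 2 \\0 & \text{otherwise} \end{cases}\right)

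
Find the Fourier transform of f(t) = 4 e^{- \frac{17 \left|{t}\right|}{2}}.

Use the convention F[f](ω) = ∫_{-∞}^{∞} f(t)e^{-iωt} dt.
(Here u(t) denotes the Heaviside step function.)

F(ω) = \frac{272}{4 \omega^{2} + 289}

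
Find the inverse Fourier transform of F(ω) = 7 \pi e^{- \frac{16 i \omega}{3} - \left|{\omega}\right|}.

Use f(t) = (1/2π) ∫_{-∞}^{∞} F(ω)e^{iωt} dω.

f(t) = \frac{7}{\left(t - \frac{16}{3}\right)^{2} + 1}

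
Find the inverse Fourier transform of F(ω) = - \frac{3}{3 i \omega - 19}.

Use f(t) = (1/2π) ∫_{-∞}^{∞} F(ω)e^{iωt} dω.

f(t) = e^{\frac{19 t}{3}} u\left(- t\right)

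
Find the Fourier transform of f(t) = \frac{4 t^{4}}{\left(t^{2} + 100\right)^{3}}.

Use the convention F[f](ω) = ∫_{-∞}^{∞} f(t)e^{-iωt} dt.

F(ω) = \frac{\pi \left(100 \omega^{2} - 50 \left|{\omega}\right| + 3\right) e^{- 10 \left|{\omega}\right|}}{20}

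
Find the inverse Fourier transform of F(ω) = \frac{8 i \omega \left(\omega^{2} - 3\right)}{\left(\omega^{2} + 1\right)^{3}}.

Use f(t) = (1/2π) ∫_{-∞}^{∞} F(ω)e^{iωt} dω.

f(t) = 2 t e^{- \left|{t}\right|} \left|{t}\right|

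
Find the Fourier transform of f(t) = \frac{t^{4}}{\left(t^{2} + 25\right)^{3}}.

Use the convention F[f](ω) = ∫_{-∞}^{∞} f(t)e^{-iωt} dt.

F(ω) = \frac{\pi \left(25 \omega^{2} - 25 \left|{\omega}\right| + 3\right) e^{- 5 \left|{\omega}\right|}}{40}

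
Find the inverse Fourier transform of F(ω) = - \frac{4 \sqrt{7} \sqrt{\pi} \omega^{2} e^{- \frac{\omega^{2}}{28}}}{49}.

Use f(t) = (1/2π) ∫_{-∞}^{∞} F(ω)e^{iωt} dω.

f(t) = 4 \left(28 t^{2} - 2\right) e^{- 7 t^{2}}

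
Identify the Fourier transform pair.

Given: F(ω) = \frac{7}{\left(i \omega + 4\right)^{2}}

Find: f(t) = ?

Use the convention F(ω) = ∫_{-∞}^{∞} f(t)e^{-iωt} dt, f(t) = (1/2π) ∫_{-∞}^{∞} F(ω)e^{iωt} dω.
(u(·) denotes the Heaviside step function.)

f(t) = 7 t e^{- 4 t} u\left(t\right)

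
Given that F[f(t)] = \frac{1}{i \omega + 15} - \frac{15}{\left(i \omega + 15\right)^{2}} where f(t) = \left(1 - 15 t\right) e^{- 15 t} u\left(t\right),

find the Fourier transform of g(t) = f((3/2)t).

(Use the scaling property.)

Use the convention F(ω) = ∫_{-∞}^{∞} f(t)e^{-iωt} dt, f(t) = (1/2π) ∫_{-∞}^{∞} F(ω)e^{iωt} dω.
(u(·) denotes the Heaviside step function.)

F[g](ω) = \frac{4 i \omega}{- 4 \omega^{2} + 180 i \omega + 2025}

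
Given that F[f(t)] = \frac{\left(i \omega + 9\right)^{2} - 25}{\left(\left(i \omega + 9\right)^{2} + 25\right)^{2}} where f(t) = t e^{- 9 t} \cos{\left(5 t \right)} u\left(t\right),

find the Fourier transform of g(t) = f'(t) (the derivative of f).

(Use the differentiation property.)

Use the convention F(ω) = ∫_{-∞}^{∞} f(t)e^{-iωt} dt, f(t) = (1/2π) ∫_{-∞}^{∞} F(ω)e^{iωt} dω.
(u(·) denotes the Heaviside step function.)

F[g](ω) = \frac{i \omega \left(\left(i \omega + 9\right)^{2} - 25\right)}{\left(\left(i \omega + 9\right)^{2} + 25\right)^{2}}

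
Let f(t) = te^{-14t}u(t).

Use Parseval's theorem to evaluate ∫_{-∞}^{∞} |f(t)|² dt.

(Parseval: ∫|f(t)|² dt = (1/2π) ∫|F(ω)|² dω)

∫|f(t)|² dt = \frac{1}{10976}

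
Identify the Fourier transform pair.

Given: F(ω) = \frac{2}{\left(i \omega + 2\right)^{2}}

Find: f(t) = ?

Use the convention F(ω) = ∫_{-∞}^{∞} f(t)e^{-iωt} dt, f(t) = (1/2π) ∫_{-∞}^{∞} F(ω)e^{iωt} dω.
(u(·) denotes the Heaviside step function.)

f(t) = 2 t e^{- 2 t} u\left(t\right)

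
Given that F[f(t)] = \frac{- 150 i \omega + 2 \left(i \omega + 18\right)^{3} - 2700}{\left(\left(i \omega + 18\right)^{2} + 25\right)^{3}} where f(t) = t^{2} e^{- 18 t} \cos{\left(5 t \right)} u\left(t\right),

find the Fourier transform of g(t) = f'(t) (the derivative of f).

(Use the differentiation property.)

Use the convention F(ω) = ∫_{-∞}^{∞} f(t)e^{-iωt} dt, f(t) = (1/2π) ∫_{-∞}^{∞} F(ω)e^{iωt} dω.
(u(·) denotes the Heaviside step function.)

F[g](ω) = - \frac{2 i \omega \left(75 i \omega - \left(i \omega + 18\right)^{3} + 1350\right)}{\left(\left(i \omega + 18\right)^{2} + 25\right)^{3}}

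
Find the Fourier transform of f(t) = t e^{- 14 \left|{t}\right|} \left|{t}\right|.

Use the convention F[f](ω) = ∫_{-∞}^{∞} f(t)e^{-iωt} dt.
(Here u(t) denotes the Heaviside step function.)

F(ω) = \frac{4 i \omega \left(\omega^{2} - 588\right)}{\left(\omega^{2} + 196\right)^{3}}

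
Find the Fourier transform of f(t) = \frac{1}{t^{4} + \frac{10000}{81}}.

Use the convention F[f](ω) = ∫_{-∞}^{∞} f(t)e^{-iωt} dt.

F(ω) = \frac{27 \pi e^{- \frac{5 \sqrt{2} \left|{\omega}\right|}{3}} \sin{\left(\frac{5 \sqrt{2} \left|{\omega}\right|}{3} + \frac{\pi}{4} \right)}}{1000}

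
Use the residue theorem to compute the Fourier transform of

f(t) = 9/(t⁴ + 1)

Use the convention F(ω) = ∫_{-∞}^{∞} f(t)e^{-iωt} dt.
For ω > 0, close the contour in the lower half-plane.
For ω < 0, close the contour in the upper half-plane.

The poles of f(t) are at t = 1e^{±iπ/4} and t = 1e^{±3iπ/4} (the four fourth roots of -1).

Let g(z) = f(z)e^{-iωz}; for large |z| the factor e^{-iωz} decays in the lower half-plane when ω > 0 and in the upper half-plane when ω < 0.

Case ω > 0 (lower half-plane, clockwise contour ⇒ F(ω) = -2πi·ΣRes):
  Res_{z = - \frac{\sqrt{2}}{2} - \frac{\sqrt{2} i}{2}} g(z) = \frac{9 \sqrt{2} i \left(1 - i\right) e^{\frac{\sqrt{2} \omega \left(-1 + i\right)}{2}}}{8}
  Res_{z = \frac{\sqrt{2}}{2} - \frac{\sqrt{2} i}{2}} g(z) = \frac{9 \sqrt{2} i \left(1 + i\right) e^{- \frac{\sqrt{2} \omega \left(1 + i\right)}{2}}}{8}
  F(ω) = -2πi·ΣRes = \frac{9 \sqrt{2} \pi \left(1 - i\right) \left(e^{\sqrt{2} i \omega} + i\right) e^{- \frac{\sqrt{2} \omega \left(1 + i\right)}{2}}}{4} = 9 \pi e^{- \frac{\sqrt{2} \omega}{2}} \sin{\left(\frac{\sqrt{2} \omega}{2} + \frac{\pi}{4} \right)}

Case ω < 0 (upper half-plane, counterclockwise contour ⇒ F(ω) = +2πi·ΣRes):
  Res_{z = \frac{\sqrt{2}}{2} + \frac{\sqrt{2} i}{2}} g(z) = \frac{9 \sqrt{2} i \left(-1 + i\right) e^{\frac{\sqrt{2} \omega \left(1 - i\right)}{2}}}{8}
  Res_{z = - \frac{\sqrt{2}}{2} + \frac{\sqrt{2} i}{2}} g(z) = \frac{9 \sqrt{2} \left(1 - i\right) e^{\frac{\sqrt{2} \omega \left(1 + i\right)}{2}}}{8}
  F(ω) = 2πi·ΣRes = - \frac{9 \sqrt{2} i \pi \left(i \left(1 - i\right) e^{\frac{\sqrt{2} \omega \left(1 - i\right)}{2}} - \left(1 - i\right) e^{\frac{\sqrt{2} \omega \left(1 + i\right)}{2}}\right)}{4} = 9 \pi e^{\frac{\sqrt{2} \omega}{2}} \cos{\left(\frac{\sqrt{2} \omega}{2} + \frac{\pi}{4} \right)}

Both cases combine into a single formula in |ω|:

F(ω) = 9 \pi e^{- \frac{\sqrt{2} \left|{\omega}\right|}{2}} \sin{\left(\frac{\sqrt{2} \left|{\omega}\right|}{2} + \frac{\pi}{4} \right)}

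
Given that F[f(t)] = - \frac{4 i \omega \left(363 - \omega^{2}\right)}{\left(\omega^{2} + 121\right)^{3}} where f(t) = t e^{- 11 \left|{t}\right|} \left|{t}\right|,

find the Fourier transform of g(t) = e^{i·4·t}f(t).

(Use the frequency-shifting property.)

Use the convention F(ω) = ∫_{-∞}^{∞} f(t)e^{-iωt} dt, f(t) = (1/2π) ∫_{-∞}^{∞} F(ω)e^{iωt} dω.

F[g](ω) = \frac{4 i \left(\omega - 4\right) \left(\left(\omega - 4\right)^{2} - 363\right)}{\left(\left(\omega - 4\right)^{2} + 121\right)^{3}}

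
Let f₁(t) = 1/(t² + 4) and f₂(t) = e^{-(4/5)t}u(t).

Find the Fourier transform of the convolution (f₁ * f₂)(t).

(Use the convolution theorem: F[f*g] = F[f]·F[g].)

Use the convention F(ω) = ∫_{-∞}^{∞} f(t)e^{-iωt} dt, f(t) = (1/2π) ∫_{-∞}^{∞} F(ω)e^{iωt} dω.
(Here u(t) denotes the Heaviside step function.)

F[f₁*f₂](ω) = \frac{5 \pi e^{- 2 \left|{\omega}\right|}}{2 \left(5 i \omega + 4\right)}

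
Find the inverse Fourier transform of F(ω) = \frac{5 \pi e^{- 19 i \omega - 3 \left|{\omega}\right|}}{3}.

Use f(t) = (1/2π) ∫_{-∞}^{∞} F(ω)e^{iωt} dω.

f(t) = \frac{5}{\left(t - 19\right)^{2} + 9}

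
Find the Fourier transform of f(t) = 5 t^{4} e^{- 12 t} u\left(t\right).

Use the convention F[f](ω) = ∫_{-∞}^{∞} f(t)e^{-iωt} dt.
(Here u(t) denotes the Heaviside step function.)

F(ω) = \frac{120}{\left(i \omega + 12\right)^{5}}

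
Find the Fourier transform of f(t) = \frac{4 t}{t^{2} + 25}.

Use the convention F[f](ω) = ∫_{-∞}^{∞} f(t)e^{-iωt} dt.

F(ω) = - 4 i \pi e^{- 5 \left|{\omega}\right|} \operatorname{sign}{\left(\omega \right)}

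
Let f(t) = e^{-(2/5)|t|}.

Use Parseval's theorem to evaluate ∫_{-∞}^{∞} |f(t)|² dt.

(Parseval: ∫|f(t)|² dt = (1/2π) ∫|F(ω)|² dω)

∫|f(t)|² dt = \frac{5}{2}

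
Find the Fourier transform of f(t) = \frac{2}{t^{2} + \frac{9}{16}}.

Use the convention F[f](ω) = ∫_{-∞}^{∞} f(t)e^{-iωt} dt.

F(ω) = \frac{8 \pi e^{- \frac{3 \left|{\omega}\right|}{4}}}{3}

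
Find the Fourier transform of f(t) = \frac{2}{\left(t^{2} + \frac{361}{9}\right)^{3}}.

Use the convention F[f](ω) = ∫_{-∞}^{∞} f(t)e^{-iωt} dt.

F(ω) = \frac{27 \pi \left(361 \omega^{2} + 171 \left|{\omega}\right| + 27\right) e^{- \frac{19 \left|{\omega}\right|}{3}}}{9904396}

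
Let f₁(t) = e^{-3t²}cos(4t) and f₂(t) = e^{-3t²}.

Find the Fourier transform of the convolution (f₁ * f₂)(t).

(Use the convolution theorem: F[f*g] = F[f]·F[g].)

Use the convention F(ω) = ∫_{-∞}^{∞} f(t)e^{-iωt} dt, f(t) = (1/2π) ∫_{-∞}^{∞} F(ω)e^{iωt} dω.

F[f₁*f₂](ω) = \frac{\pi \left(e^{\frac{4 \omega}{3}} + 1\right) e^{- \frac{\omega^{2}}{6} - \frac{2 \omega}{3} - \frac{4}{3}}}{6}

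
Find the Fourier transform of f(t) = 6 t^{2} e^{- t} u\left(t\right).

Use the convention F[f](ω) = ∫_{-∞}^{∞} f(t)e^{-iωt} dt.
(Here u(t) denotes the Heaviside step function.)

F(ω) = \frac{12}{\left(i \omega + 1\right)^{3}}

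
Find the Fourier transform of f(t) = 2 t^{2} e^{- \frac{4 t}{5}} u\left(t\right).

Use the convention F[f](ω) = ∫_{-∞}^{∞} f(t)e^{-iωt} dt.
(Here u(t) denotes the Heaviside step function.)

F(ω) = \frac{500}{\left(5 i \omega + 4\right)^{3}}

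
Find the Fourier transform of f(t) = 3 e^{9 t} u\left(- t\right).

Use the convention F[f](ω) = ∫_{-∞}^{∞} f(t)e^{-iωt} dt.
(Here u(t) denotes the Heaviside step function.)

F(ω) = - \frac{3}{i \omega - 9}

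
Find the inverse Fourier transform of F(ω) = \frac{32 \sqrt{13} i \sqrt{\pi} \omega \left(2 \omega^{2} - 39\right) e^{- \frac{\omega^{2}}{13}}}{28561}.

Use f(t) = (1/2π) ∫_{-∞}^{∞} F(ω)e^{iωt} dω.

f(t) = 4 t^{3} e^{- \frac{13 t^{2}}{4}}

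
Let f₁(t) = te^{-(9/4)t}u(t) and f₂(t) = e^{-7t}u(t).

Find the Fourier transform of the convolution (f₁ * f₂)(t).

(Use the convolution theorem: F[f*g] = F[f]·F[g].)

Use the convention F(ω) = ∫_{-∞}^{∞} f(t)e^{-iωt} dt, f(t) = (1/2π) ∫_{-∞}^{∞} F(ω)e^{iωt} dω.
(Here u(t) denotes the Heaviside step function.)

F[f₁*f₂](ω) = \frac{16}{\left(i \omega + 7\right) \left(4 i \omega + 9\right)^{2}}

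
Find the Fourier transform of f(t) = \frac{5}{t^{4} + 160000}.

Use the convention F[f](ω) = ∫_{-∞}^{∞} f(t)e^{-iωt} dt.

F(ω) = \frac{\pi e^{- 10 \sqrt{2} \left|{\omega}\right|} \sin{\left(10 \sqrt{2} \left|{\omega}\right| + \frac{\pi}{4} \right)}}{1600}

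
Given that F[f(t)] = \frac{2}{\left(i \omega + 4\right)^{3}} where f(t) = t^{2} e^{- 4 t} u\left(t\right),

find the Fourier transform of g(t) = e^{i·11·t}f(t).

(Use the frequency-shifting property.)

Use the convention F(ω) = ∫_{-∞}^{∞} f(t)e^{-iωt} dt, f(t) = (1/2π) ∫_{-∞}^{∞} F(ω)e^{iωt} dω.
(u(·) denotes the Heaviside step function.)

F[g](ω) = \frac{2}{\left(i \left(\omega - 11\right) + 4\right)^{3}}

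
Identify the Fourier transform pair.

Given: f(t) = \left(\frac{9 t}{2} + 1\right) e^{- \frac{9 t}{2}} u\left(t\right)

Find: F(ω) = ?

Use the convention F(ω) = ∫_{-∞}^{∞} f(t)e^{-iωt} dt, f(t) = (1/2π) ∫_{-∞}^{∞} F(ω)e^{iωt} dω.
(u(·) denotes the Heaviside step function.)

F(ω) = \frac{4 \left(- i \omega - 9\right)}{4 \omega^{2} - 36 i \omega - 81}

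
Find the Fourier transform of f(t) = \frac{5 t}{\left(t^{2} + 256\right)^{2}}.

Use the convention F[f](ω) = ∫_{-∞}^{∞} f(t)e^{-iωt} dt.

F(ω) = - \frac{5 i \pi \omega e^{- 16 \left|{\omega}\right|}}{32}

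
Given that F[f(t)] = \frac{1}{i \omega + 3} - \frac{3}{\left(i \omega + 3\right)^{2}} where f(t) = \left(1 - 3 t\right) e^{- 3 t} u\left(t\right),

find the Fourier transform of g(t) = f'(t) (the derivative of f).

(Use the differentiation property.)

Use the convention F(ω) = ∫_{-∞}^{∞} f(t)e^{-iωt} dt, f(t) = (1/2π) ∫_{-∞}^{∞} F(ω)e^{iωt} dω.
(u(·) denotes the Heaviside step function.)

F[g](ω) = \frac{\omega^{2}}{\omega^{2} - 6 i \omega - 9}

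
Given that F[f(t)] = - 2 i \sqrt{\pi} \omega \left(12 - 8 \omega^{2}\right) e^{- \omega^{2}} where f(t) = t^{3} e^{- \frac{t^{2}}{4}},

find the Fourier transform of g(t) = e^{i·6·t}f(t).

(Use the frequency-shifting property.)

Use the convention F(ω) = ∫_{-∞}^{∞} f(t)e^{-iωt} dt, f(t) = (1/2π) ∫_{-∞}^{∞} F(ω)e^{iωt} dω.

F[g](ω) = 8 i \sqrt{\pi} \left(\omega - 6\right) \left(2 \left(\omega - 6\right)^{2} - 3\right) e^{- \left(\omega - 6\right)^{2}}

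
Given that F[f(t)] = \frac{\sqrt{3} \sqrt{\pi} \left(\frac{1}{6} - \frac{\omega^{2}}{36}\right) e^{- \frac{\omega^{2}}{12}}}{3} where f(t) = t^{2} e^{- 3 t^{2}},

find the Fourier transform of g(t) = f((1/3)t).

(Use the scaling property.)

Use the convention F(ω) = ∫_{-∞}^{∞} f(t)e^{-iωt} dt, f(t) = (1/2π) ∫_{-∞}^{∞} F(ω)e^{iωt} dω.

F[g](ω) = \frac{\sqrt{3} \sqrt{\pi} \left(2 - 3 \omega^{2}\right) e^{- \frac{3 \omega^{2}}{4}}}{12}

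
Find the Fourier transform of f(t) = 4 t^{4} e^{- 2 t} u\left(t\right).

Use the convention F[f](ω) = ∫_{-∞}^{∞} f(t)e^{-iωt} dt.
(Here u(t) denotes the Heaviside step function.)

F(ω) = \frac{96}{\left(i \omega + 2\right)^{5}}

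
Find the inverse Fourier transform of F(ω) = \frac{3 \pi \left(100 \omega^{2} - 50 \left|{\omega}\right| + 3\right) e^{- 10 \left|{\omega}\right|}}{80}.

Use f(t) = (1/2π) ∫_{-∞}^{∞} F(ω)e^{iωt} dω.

f(t) = \frac{3 t^{4}}{\left(t^{2} + 100\right)^{3}}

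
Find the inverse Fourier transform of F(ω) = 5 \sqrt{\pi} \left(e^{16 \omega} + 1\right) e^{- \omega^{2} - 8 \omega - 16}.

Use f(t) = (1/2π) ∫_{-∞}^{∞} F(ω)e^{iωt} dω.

f(t) = 5 e^{- \frac{t^{2}}{4}} \cos{\left(4 t \right)}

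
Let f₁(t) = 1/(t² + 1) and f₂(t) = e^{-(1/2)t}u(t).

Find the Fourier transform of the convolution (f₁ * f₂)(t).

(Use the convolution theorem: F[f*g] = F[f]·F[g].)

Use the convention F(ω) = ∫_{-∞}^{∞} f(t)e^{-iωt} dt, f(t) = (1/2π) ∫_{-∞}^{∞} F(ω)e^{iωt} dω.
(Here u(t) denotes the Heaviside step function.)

F[f₁*f₂](ω) = \frac{2 \pi e^{- \left|{\omega}\right|}}{2 i \omega + 1}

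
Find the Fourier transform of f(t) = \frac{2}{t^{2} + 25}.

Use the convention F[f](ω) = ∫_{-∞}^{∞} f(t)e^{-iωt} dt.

F(ω) = \frac{2 \pi e^{- 5 \left|{\omega}\right|}}{5}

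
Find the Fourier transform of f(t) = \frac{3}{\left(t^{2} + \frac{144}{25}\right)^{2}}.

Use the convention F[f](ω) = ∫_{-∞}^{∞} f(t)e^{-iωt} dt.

F(ω) = \frac{25 \pi \left(12 \left|{\omega}\right| + 5\right) e^{- \frac{12 \left|{\omega}\right|}{5}}}{1152}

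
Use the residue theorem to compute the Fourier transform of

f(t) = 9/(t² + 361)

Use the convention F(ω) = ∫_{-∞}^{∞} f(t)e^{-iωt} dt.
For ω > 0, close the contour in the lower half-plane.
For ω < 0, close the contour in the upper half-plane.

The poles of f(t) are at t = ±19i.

Let g(z) = f(z)e^{-iωz}; for large |z| the factor e^{-iωz} decays in the lower half-plane when ω > 0 and in the upper half-plane when ω < 0.

Case ω > 0 (lower half-plane, clockwise contour ⇒ F(ω) = -2πi·ΣRes):
  Res_{z = - 19 i} g(z) = \frac{9 i e^{- 19 \omega}}{38}
  F(ω) = -2πi·ΣRes = \frac{9 \pi e^{- 19 \omega}}{19}

Case ω < 0 (upper half-plane, counterclockwise contour ⇒ F(ω) = +2πi·ΣRes):
  Res_{z = 19 i} g(z) = - \frac{9 i e^{19 \omega}}{38}
  F(ω) = 2πi·ΣRes = \frac{9 \pi e^{19 \omega}}{19}

Both cases combine into a single formula in |ω|:

F(ω) = \frac{9 \pi e^{- 19 \left|{\omega}\right|}}{19}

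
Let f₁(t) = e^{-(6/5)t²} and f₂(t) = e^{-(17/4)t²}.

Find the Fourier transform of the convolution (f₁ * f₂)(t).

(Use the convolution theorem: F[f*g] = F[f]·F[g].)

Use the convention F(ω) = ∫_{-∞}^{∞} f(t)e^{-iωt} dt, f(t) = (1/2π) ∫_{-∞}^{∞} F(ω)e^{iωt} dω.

F[f₁*f₂](ω) = \frac{\sqrt{510} \pi e^{- \frac{109 \omega^{2}}{408}}}{51}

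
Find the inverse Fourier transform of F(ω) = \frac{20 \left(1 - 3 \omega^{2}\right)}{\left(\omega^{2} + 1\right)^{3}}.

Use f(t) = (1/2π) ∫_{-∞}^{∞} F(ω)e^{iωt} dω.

f(t) = 5 t^{2} e^{- \left|{t}\right|}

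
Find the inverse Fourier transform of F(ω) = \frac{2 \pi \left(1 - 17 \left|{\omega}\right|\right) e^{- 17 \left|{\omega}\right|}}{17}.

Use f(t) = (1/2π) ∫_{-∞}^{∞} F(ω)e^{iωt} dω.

f(t) = \frac{4 t^{2}}{\left(t^{2} + 289\right)^{2}}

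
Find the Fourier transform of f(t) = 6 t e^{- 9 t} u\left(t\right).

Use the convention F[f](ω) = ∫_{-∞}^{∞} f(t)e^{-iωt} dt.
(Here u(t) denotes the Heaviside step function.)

F(ω) = \frac{6}{\left(i \omega + 9\right)^{2}}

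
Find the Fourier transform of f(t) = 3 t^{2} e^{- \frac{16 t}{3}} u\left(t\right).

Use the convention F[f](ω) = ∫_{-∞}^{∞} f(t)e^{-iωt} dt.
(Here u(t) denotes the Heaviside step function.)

F(ω) = \frac{162}{\left(3 i \omega + 16\right)^{3}}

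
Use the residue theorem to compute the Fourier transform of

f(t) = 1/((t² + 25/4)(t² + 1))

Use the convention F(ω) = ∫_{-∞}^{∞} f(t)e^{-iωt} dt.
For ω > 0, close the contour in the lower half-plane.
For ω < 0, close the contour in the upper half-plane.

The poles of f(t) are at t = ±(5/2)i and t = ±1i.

Let g(z) = f(z)e^{-iωz}; for large |z| the factor e^{-iωz} decays in the lower half-plane when ω > 0 and in the upper half-plane when ω < 0.

Case ω > 0 (lower half-plane, clockwise contour ⇒ F(ω) = -2πi·ΣRes):
  Res_{z = - \frac{5 i}{2}} g(z) = - \frac{4 i e^{- \frac{5 \omega}{2}}}{105}
  Res_{z = - i} g(z) = \frac{2 i e^{- \omega}}{21}
  F(ω) = -2πi·ΣRes = \frac{4 \pi e^{- \omega}}{21} - \frac{8 \pi e^{- \frac{5 \omega}{2}}}{105}

Case ω < 0 (upper half-plane, counterclockwise contour ⇒ F(ω) = +2πi·ΣRes):
  Res_{z = \frac{5 i}{2}} g(z) = \frac{4 i e^{\frac{5 \omega}{2}}}{105}
  Res_{z = i} g(z) = - \frac{2 i e^{\omega}}{21}
  F(ω) = 2πi·ΣRes = \frac{4 \pi \left(- 2 e^{\frac{5 \omega}{2}} + 5 e^{\omega}\right)}{105}

Both cases combine into a single formula in |ω|:

F(ω) = \frac{4 \pi e^{- \left|{\omega}\right|}}{21} - \frac{8 \pi e^{- \frac{5 \left|{\omega}\right|}{2}}}{105}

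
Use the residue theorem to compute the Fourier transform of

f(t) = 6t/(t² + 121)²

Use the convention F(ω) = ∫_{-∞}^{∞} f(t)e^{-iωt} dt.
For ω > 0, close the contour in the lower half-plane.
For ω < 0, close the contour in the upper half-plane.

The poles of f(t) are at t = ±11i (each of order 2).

Let g(z) = f(z)e^{-iωz}; for large |z| the factor e^{-iωz} decays in the lower half-plane when ω > 0 and in the upper half-plane when ω < 0.

Case ω > 0 (lower half-plane, clockwise contour ⇒ F(ω) = -2πi·ΣRes):
  Res_{z = - 11 i} g(z) = \frac{3 \omega e^{- 11 \omega}}{22} (pole of order 2)
  F(ω) = -2πi·ΣRes = - \frac{3 i \pi \omega e^{- 11 \omega}}{11}

Case ω < 0 (upper half-plane, counterclockwise contour ⇒ F(ω) = +2πi·ΣRes):
  Res_{z = 11 i} g(z) = - \frac{3 \omega e^{11 \omega}}{22} (pole of order 2)
  F(ω) = 2πi·ΣRes = - \frac{3 i \pi \omega e^{11 \omega}}{11}

Both cases combine into a single formula in |ω|:

F(ω) = - \frac{3 i \pi \omega e^{- 11 \left|{\omega}\right|}}{11}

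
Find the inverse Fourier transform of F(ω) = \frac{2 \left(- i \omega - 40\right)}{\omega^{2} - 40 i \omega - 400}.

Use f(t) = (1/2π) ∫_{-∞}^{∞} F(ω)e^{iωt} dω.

f(t) = 2 \left(20 t + 1\right) e^{- 20 t} u\left(t\right)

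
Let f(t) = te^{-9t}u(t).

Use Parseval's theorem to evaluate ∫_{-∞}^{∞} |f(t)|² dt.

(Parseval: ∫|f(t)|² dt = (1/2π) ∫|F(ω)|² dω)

∫|f(t)|² dt = \frac{1}{2916}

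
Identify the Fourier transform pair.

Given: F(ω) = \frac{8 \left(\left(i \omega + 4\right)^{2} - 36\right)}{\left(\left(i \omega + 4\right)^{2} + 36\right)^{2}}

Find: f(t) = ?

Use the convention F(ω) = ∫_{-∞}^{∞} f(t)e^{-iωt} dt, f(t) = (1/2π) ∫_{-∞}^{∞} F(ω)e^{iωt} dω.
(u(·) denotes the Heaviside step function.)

f(t) = 8 t e^{- 4 t} \cos{\left(6 t \right)} u\left(t\right)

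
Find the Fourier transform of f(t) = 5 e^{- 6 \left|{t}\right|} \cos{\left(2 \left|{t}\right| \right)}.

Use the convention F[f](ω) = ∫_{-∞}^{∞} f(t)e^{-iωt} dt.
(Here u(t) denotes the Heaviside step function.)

F(ω) = \frac{60 \left(\omega^{2} + 40\right)}{\omega^{4} + 64 \omega^{2} + 1600}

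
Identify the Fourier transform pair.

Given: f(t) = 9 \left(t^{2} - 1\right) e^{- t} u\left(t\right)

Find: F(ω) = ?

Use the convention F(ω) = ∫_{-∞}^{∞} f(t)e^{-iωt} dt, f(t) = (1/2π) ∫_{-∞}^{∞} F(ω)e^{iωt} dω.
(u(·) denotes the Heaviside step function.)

F(ω) = \frac{9 \left(2 i \omega - \left(i \omega + 1\right)^{3} + 2\right)}{\left(i \omega + 1\right)^{4}}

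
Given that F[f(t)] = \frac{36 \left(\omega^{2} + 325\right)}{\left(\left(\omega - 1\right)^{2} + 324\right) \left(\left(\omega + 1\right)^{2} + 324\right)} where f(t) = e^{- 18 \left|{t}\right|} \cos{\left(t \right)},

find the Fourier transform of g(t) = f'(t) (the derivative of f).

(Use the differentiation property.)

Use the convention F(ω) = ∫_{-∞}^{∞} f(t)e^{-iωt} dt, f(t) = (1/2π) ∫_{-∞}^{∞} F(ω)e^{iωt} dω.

F[g](ω) = \frac{36 i \omega \left(\omega^{2} + 325\right)}{\omega^{4} + 646 \omega^{2} + 105625}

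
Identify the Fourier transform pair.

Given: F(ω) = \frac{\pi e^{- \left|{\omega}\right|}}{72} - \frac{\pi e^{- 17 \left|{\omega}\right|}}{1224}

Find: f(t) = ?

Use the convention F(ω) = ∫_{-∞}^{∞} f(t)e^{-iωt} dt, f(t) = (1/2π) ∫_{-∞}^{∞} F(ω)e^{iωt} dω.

f(t) = \frac{4}{\left(t^{2} + 1\right) \left(t^{2} + 289\right)}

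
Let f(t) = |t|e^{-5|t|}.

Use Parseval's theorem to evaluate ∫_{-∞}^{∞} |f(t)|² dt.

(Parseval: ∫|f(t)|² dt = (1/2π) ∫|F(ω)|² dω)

∫|f(t)|² dt = \frac{1}{250}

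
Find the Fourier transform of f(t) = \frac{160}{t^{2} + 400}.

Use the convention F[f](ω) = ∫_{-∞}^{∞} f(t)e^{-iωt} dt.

F(ω) = 8 \pi e^{- 20 \left|{\omega}\right|}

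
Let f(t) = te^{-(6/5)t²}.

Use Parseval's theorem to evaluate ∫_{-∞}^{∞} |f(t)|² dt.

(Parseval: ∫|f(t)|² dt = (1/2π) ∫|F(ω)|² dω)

∫|f(t)|² dt = \frac{5 \sqrt{15} \sqrt{\pi}}{144}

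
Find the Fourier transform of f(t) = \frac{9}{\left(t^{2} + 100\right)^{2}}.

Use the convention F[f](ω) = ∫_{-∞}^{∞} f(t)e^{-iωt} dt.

F(ω) = \frac{9 \pi \left(10 \left|{\omega}\right| + 1\right) e^{- 10 \left|{\omega}\right|}}{2000}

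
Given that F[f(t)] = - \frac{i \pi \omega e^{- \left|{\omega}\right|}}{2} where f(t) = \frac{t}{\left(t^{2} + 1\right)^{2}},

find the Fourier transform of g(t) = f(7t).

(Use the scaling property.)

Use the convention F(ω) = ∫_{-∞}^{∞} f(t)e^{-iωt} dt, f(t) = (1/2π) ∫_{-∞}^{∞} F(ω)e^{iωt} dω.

F[g](ω) = - \frac{i \pi \omega e^{- \frac{\left|{\omega}\right|}{7}}}{98}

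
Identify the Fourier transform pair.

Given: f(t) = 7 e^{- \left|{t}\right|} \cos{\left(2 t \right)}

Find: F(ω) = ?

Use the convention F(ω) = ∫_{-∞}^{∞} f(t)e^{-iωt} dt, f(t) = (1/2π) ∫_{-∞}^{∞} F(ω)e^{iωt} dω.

F(ω) = \frac{14 \left(\omega^{2} + 5\right)}{\omega^{4} - 6 \omega^{2} + 25}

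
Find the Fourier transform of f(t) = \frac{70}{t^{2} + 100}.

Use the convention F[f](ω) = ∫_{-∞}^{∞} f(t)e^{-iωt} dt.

F(ω) = 7 \pi e^{- 10 \left|{\omega}\right|}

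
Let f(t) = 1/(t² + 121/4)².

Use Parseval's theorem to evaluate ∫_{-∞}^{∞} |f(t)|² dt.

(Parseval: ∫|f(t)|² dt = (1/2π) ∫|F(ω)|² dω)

∫|f(t)|² dt = \frac{40 \pi}{19487171}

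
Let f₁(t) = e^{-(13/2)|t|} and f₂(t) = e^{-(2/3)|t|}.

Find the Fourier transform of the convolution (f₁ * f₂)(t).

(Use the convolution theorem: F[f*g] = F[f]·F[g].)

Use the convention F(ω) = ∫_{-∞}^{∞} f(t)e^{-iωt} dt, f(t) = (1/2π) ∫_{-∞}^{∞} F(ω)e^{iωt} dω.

F[f₁*f₂](ω) = \frac{624}{36 \omega^{4} + 1537 \omega^{2} + 676}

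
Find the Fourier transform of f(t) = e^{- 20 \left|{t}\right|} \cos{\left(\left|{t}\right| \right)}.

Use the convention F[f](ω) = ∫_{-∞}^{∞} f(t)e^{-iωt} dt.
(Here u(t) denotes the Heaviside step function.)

F(ω) = \frac{40 \left(\omega^{2} + 401\right)}{\omega^{4} + 798 \omega^{2} + 160801}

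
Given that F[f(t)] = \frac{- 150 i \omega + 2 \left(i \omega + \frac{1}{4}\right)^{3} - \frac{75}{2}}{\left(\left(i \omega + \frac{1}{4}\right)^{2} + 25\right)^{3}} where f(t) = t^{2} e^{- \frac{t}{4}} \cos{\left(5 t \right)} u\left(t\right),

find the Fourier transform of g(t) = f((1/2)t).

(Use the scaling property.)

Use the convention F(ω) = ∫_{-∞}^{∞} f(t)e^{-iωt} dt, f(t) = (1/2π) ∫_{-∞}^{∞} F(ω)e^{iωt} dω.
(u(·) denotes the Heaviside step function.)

F[g](ω) = \frac{256 \left(- 9600 i \omega + \left(8 i \omega + 1\right)^{3} - 1200\right)}{\left(\left(8 i \omega + 1\right)^{2} + 400\right)^{3}}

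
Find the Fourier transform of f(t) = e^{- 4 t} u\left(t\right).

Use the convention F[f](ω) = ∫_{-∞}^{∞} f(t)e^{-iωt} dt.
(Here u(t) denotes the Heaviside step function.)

F(ω) = \frac{1}{i \omega + 4}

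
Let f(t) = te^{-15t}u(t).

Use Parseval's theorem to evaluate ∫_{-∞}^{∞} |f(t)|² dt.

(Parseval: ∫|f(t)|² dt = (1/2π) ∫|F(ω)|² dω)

∫|f(t)|² dt = \frac{1}{13500}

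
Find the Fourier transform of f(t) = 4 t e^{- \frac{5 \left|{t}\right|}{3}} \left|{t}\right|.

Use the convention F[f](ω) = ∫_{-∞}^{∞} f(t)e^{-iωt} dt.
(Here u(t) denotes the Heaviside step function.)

F(ω) = \frac{3888 i \omega \left(3 \omega^{2} - 25\right)}{\left(9 \omega^{2} + 25\right)^{3}}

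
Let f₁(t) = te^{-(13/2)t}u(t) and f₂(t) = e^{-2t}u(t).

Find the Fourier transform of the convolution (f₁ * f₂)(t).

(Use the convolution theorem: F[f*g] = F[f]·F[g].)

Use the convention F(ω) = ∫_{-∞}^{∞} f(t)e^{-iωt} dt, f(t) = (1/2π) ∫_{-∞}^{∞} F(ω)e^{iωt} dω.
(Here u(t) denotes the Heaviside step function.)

F[f₁*f₂](ω) = \frac{4}{\left(i \omega + 2\right) \left(2 i \omega + 13\right)^{2}}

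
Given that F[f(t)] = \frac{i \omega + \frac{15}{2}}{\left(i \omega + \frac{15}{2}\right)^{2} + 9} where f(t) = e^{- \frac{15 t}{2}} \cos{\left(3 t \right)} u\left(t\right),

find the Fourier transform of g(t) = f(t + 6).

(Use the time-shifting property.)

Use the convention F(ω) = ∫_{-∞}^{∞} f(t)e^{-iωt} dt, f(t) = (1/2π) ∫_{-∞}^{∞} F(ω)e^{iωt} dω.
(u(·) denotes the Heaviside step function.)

F[g](ω) = \frac{\left(4 i \omega + 30\right) e^{6 i \omega}}{\left(2 i \omega + 15\right)^{2} + 36}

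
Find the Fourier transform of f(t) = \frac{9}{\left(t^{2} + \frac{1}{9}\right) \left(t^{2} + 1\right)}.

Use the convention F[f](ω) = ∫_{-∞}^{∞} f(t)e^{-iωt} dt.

F(ω) = - \frac{81 \pi e^{- \left|{\omega}\right|}}{8} + \frac{243 \pi e^{- \frac{\left|{\omega}\right|}{3}}}{8}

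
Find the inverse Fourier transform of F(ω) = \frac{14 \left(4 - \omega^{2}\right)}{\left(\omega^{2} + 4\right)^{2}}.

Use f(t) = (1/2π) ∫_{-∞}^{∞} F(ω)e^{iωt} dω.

f(t) = 7 e^{- 2 \left|{t}\right|} \left|{t}\right|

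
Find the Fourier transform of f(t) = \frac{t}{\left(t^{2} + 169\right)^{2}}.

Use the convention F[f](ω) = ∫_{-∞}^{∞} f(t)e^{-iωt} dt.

F(ω) = - \frac{i \pi \omega e^{- 13 \left|{\omega}\right|}}{26}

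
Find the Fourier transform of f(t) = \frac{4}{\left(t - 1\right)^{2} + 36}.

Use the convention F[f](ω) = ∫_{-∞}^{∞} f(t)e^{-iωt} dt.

F(ω) = \frac{2 \pi e^{- i \omega - 6 \left|{\omega}\right|}}{3}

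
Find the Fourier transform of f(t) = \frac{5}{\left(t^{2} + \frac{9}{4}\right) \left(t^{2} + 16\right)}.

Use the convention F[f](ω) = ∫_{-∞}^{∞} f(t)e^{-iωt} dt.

F(ω) = - \frac{\pi e^{- 4 \left|{\omega}\right|}}{11} + \frac{8 \pi e^{- \frac{3 \left|{\omega}\right|}{2}}}{33}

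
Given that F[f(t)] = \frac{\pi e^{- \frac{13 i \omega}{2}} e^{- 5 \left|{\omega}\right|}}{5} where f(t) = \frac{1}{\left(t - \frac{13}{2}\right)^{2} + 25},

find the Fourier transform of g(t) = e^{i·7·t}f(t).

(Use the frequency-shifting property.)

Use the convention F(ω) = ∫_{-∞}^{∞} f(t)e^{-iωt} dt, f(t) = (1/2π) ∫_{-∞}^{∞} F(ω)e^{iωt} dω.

F[g](ω) = \frac{\pi e^{- \frac{13 i \left(\omega - 7\right)}{2} - 5 \left|{\omega - 7}\right|}}{5}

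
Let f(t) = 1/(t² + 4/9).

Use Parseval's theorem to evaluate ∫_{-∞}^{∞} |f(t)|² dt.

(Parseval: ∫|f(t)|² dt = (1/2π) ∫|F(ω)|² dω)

∫|f(t)|² dt = \frac{27 \pi}{16}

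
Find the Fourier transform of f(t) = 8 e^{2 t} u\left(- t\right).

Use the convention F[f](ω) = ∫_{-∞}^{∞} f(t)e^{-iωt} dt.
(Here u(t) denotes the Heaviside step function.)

F(ω) = - \frac{8}{i \omega - 2}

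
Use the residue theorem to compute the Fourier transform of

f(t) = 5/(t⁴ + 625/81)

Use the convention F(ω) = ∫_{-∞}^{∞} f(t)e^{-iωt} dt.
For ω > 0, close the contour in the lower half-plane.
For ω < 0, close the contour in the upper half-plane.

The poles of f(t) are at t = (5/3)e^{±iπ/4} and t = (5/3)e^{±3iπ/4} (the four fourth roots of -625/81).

Let g(z) = f(z)e^{-iωz}; for large |z| the factor e^{-iωz} decays in the lower half-plane when ω > 0 and in the upper half-plane when ω < 0.

Case ω > 0 (lower half-plane, clockwise contour ⇒ F(ω) = -2πi·ΣRes):
  Res_{z = - \frac{5 \sqrt{2}}{6} - \frac{5 \sqrt{2} i}{6}} g(z) = \frac{27 \sqrt{2} i \left(1 - i\right) e^{\frac{5 \sqrt{2} \omega \left(-1 + i\right)}{6}}}{200}
  Res_{z = \frac{5 \sqrt{2}}{6} - \frac{5 \sqrt{2} i}{6}} g(z) = \frac{27 \sqrt{2} i \left(1 + i\right) e^{- \frac{5 \sqrt{2} \omega \left(1 + i\right)}{6}}}{200}
  F(ω) = -2πi·ΣRes = \frac{27 \sqrt{2} \pi \left(1 - i\right) \left(e^{\frac{5 \sqrt{2} i \omega}{3}} + i\right) e^{- \frac{5 \sqrt{2} \omega \left(1 + i\right)}{6}}}{100} = \frac{27 \pi e^{- \frac{5 \sqrt{2} \omega}{6}} \sin{\left(\frac{5 \sqrt{2} \omega}{6} + \frac{\pi}{4} \right)}}{25}

Case ω < 0 (upper half-plane, counterclockwise contour ⇒ F(ω) = +2πi·ΣRes):
  Res_{z = \frac{5 \sqrt{2}}{6} + \frac{5 \sqrt{2} i}{6}} g(z) = \frac{27 \sqrt{2} i \left(-1 + i\right) e^{\frac{5 \sqrt{2} \omega \left(1 - i\right)}{6}}}{200}
  Res_{z = - \frac{5 \sqrt{2}}{6} + \frac{5 \sqrt{2} i}{6}} g(z) = \frac{27 \sqrt{2} \left(1 - i\right) e^{\frac{5 \sqrt{2} \omega \left(1 + i\right)}{6}}}{200}
  F(ω) = 2πi·ΣRes = - \frac{27 \sqrt{2} i \pi \left(i \left(1 - i\right) e^{\frac{5 \sqrt{2} \omega \left(1 - i\right)}{6}} - \left(1 - i\right) e^{\frac{5 \sqrt{2} \omega \left(1 + i\right)}{6}}\right)}{100} = \frac{27 \pi e^{\frac{5 \sqrt{2} \omega}{6}} \cos{\left(\frac{5 \sqrt{2} \omega}{6} + \frac{\pi}{4} \right)}}{25}

Both cases combine into a single formula in |ω|:

F(ω) = \frac{27 \pi e^{- \frac{5 \sqrt{2} \left|{\omega}\right|}{6}} \sin{\left(\frac{5 \sqrt{2} \left|{\omega}\right|}{6} + \frac{\pi}{4} \right)}}{25}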